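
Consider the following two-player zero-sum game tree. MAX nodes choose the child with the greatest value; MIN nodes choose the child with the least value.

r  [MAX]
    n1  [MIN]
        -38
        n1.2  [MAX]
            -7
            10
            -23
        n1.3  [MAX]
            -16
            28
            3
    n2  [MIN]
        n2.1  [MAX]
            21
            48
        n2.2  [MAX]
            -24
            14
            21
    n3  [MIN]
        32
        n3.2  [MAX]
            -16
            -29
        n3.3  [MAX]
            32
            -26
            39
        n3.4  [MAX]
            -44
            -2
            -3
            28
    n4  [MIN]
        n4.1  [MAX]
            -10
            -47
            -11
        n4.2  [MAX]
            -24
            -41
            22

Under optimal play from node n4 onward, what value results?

-10

n4.1 (MAX): max(-10, -47, -11) = -10
n4.2 (MAX): max(-24, -41, 22) = 22
n4 (MIN): min(-10, 22) = -10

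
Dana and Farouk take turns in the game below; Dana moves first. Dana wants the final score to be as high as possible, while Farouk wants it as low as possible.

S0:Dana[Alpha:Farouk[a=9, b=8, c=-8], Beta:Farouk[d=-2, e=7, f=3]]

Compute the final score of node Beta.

-2

Beta (Farouk): min(-2, 7, 3) = -2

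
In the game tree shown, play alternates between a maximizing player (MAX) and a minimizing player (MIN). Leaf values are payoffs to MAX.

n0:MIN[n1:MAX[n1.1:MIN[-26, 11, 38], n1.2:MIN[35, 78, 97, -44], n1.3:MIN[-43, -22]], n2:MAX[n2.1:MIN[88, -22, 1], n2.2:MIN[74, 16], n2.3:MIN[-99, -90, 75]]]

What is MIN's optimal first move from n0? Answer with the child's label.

n1.1 (MIN): min(-26, 11, 38) = -26
n1.2 (MIN): min(35, 78, 97, -44) = -44
n1.3 (MIN): min(-43, -22) = -43
n1 (MAX): max(-26, -44, -43) = -26
n2.1 (MIN): min(88, -22, 1) = -22
n2.2 (MIN): min(74, 16) = 16
n2.3 (MIN): min(-99, -90, 75) = -99
n2 (MAX): max(-22, 16, -99) = 16
n0 (MIN): min(-26, 16) = -26
MIN at n0 wants the lowest of {n1=-26, n2=16}, so chooses n1.

n1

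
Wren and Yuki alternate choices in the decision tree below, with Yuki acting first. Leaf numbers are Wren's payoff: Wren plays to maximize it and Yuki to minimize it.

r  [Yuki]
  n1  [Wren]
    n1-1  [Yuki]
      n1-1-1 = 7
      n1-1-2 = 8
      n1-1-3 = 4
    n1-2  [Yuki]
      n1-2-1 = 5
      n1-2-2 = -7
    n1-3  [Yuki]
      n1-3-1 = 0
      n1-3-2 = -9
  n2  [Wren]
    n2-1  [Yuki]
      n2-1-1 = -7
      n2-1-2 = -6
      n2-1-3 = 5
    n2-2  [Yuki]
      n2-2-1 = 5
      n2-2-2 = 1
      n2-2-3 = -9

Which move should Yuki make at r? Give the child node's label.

n2

n1-1 (Yuki): min(7, 8, 4) = 4
n1-2 (Yuki): min(5, -7) = -7
n1-3 (Yuki): min(0, -9) = -9
n1 (Wren): max(4, -7, -9) = 4
n2-1 (Yuki): min(-7, -6, 5) = -7
n2-2 (Yuki): min(5, 1, -9) = -9
n2 (Wren): max(-7, -9) = -7
r (Yuki): min(4, -7) = -7
Yuki at r wants the lowest of {n1=4, n2=-7}, so chooses n2.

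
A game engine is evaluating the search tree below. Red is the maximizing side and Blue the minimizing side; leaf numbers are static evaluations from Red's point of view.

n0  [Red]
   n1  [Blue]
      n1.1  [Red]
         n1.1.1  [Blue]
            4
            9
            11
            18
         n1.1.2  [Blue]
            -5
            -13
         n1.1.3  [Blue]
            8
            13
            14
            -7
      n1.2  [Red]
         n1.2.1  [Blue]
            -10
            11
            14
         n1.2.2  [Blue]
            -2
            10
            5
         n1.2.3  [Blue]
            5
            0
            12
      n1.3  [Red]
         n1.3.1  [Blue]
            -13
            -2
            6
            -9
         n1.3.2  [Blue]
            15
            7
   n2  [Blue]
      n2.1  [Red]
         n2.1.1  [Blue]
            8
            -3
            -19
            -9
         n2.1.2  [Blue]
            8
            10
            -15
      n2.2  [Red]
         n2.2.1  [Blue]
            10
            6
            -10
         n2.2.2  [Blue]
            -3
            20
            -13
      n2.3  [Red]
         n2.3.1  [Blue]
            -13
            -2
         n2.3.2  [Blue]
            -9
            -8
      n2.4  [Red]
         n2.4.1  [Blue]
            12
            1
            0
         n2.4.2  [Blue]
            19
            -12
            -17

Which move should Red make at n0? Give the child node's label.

n1.1.1 (Blue): min(4, 9, 11, 18) = 4
n1.1.2 (Blue): min(-5, -13) = -13
n1.1.3 (Blue): min(8, 13, 14, -7) = -7
n1.1 (Red): max(4, -13, -7) = 4
n1.2.1 (Blue): min(-10, 11, 14) = -10
n1.2.2 (Blue): min(-2, 10, 5) = -2
n1.2.3 (Blue): min(5, 0, 12) = 0
n1.2 (Red): max(-10, -2, 0) = 0
n1.3.1 (Blue): min(-13, -2, 6, -9) = -13
n1.3.2 (Blue): min(15, 7) = 7
n1.3 (Red): max(-13, 7) = 7
n1 (Blue): min(4, 0, 7) = 0
n2.1.1 (Blue): min(8, -3, -19, -9) = -19
n2.1.2 (Blue): min(8, 10, -15) = -15
n2.1 (Red): max(-19, -15) = -15
n2.2.1 (Blue): min(10, 6, -10) = -10
n2.2.2 (Blue): min(-3, 20, -13) = -13
n2.2 (Red): max(-10, -13) = -10
n2.3.1 (Blue): min(-13, -2) = -13
n2.3.2 (Blue): min(-9, -8) = -9
n2.3 (Red): max(-13, -9) = -9
n2.4.1 (Blue): min(12, 1, 0) = 0
n2.4.2 (Blue): min(19, -12, -17) = -17
n2.4 (Red): max(0, -17) = 0
n2 (Blue): min(-15, -10, -9, 0) = -15
n0 (Red): max(0, -15) = 0
Red at n0 wants the highest of {n1=0, n2=-15}, so chooses n1.

n1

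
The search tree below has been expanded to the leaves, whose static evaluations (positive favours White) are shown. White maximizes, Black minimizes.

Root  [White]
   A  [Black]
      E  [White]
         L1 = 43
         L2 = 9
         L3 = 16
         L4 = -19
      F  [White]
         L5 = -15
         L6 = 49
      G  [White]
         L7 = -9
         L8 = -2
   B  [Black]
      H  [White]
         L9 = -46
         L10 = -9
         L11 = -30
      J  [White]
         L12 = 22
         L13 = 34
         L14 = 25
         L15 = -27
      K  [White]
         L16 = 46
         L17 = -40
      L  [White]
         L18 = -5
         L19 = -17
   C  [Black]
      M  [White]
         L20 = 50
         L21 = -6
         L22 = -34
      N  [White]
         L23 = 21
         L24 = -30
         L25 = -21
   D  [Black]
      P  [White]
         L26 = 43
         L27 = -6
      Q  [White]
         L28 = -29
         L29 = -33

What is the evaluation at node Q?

-29

Q (White): max(-29, -33) = -29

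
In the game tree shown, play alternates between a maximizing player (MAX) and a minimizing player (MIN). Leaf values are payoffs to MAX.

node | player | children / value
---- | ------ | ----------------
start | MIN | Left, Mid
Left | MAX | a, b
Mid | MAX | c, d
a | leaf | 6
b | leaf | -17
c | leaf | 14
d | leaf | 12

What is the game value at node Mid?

Mid (MAX): max(14, 12) = 14

14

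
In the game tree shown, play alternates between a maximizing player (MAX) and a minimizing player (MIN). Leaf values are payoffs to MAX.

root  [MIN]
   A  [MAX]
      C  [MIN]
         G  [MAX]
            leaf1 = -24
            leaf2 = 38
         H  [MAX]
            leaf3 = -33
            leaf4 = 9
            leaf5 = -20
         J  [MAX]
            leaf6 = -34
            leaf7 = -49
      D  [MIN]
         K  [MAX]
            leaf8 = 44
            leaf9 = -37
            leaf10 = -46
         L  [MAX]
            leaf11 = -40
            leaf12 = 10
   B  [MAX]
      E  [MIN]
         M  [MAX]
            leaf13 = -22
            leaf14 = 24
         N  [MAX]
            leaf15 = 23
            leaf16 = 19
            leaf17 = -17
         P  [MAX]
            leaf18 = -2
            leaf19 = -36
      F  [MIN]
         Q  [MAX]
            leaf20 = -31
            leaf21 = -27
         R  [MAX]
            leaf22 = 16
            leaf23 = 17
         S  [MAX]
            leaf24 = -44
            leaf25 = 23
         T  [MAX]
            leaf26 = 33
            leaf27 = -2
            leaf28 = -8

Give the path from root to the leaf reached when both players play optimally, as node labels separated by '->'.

root -> B -> E -> P -> leaf18

G (MAX): max(-24, 38) = 38
H (MAX): max(-33, 9, -20) = 9
J (MAX): max(-34, -49) = -34
C (MIN): min(38, 9, -34) = -34
K (MAX): max(44, -37, -46) = 44
L (MAX): max(-40, 10) = 10
D (MIN): min(44, 10) = 10
A (MAX): max(-34, 10) = 10
M (MAX): max(-22, 24) = 24
N (MAX): max(23, 19, -17) = 23
P (MAX): max(-2, -36) = -2
E (MIN): min(24, 23, -2) = -2
Q (MAX): max(-31, -27) = -27
R (MAX): max(16, 17) = 17
S (MAX): max(-44, 23) = 23
T (MAX): max(33, -2, -8) = 33
F (MIN): min(-27, 17, 23, 33) = -27
B (MAX): max(-2, -27) = -2
root (MIN): min(10, -2) = -2
At root, MIN picks B (lowest: -2).
At B, MAX picks E (highest: -2).
At E, MIN picks P (lowest: -2).
At P, MAX picks leaf18 (highest: -2).
Terminal value -2.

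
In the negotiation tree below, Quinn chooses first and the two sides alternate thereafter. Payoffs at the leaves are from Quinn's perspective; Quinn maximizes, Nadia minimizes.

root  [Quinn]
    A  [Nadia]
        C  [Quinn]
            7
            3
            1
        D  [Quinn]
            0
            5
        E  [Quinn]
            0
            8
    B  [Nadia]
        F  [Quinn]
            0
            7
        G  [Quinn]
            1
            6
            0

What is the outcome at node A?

C (Quinn): max(7, 3, 1) = 7
D (Quinn): max(0, 5) = 5
E (Quinn): max(0, 8) = 8
A (Nadia): min(7, 5, 8) = 5

5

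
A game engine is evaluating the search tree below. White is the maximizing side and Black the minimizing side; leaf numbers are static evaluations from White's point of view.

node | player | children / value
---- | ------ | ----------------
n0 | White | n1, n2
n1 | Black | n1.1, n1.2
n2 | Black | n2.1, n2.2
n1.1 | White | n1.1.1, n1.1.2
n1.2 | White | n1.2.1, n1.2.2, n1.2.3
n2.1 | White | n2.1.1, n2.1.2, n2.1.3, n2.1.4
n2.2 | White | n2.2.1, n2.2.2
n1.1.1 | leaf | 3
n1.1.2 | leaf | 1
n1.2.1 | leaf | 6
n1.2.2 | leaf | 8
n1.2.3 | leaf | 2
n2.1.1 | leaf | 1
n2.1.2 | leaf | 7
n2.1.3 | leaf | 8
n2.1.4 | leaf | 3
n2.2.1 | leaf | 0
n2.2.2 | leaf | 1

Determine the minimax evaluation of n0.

n1.1 (White): max(3, 1) = 3
n1.2 (White): max(6, 8, 2) = 8
n1 (Black): min(3, 8) = 3
n2.1 (White): max(1, 7, 8, 3) = 8
n2.2 (White): max(0, 1) = 1
n2 (Black): min(8, 1) = 1
n0 (White): max(3, 1) = 3

3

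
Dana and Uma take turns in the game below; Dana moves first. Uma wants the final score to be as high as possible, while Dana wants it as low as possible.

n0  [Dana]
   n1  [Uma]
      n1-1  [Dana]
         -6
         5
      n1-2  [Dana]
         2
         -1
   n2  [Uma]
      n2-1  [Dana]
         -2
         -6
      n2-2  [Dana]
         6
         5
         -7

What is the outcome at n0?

-6

n1-1 (Dana): min(-6, 5) = -6
n1-2 (Dana): min(2, -1) = -1
n1 (Uma): max(-6, -1) = -1
n2-1 (Dana): min(-2, -6) = -6
n2-2 (Dana): min(6, 5, -7) = -7
n2 (Uma): max(-6, -7) = -6
n0 (Dana): min(-1, -6) = -6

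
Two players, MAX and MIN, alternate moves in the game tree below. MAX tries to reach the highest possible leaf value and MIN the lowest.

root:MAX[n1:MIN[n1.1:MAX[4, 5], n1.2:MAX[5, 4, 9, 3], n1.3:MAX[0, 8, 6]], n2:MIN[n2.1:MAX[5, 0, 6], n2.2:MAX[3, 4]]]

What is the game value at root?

n1.1 (MAX): max(4, 5) = 5
n1.2 (MAX): max(5, 4, 9, 3) = 9
n1.3 (MAX): max(0, 8, 6) = 8
n1 (MIN): min(5, 9, 8) = 5
n2.1 (MAX): max(5, 0, 6) = 6
n2.2 (MAX): max(3, 4) = 4
n2 (MIN): min(6, 4) = 4
root (MAX): max(5, 4) = 5

5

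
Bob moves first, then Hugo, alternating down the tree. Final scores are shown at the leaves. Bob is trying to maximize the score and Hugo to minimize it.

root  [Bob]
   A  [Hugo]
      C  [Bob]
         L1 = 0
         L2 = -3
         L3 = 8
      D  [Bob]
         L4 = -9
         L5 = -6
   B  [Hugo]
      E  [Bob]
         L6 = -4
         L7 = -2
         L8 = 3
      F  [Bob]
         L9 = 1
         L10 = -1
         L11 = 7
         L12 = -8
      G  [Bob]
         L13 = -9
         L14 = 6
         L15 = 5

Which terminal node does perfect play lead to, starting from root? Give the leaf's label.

L8

C (Bob): max(0, -3, 8) = 8
D (Bob): max(-9, -6) = -6
A (Hugo): min(8, -6) = -6
E (Bob): max(-4, -2, 3) = 3
F (Bob): max(1, -1, 7, -8) = 7
G (Bob): max(-9, 6, 5) = 6
B (Hugo): min(3, 7, 6) = 3
root (Bob): max(-6, 3) = 3
At root, Bob picks B (highest: 3).
At B, Hugo picks E (lowest: 3).
At E, Bob picks L8 (highest: 3).
Terminal value 3.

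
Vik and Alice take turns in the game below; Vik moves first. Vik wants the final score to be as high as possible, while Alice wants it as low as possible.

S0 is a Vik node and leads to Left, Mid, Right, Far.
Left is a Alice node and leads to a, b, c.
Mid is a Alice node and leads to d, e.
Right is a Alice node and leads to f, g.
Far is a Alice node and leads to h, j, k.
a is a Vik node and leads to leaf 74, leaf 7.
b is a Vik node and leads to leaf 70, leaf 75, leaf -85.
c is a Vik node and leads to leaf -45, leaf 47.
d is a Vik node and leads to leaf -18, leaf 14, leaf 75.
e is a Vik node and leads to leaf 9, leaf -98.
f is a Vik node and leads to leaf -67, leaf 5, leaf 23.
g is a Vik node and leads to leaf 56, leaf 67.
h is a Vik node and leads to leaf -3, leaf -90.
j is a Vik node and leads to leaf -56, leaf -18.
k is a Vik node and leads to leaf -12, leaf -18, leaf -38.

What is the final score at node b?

b (Vik): max(70, 75, -85) = 75

75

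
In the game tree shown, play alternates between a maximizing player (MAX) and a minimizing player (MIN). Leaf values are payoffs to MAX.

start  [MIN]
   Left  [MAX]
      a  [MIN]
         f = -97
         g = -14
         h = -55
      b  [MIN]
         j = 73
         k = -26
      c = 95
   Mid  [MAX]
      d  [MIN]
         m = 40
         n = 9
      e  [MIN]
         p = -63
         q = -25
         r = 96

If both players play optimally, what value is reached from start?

a (MIN): min(-97, -14, -55) = -97
b (MIN): min(73, -26) = -26
Left (MAX): max(-97, -26, 95) = 95
d (MIN): min(40, 9) = 9
e (MIN): min(-63, -25, 96) = -63
Mid (MAX): max(9, -63) = 9
start (MIN): min(95, 9) = 9

9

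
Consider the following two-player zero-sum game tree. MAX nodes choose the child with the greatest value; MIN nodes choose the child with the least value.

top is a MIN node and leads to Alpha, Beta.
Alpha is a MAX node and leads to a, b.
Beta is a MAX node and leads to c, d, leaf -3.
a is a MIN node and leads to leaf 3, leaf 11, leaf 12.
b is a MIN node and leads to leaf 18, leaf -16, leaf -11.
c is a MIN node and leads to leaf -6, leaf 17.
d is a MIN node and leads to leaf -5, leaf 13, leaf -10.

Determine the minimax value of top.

a (MIN): min(3, 11, 12) = 3
b (MIN): min(18, -16, -11) = -16
Alpha (MAX): max(3, -16) = 3
c (MIN): min(-6, 17) = -6
d (MIN): min(-5, 13, -10) = -10
Beta (MAX): max(-6, -10, -3) = -3
top (MIN): min(3, -3) = -3

-3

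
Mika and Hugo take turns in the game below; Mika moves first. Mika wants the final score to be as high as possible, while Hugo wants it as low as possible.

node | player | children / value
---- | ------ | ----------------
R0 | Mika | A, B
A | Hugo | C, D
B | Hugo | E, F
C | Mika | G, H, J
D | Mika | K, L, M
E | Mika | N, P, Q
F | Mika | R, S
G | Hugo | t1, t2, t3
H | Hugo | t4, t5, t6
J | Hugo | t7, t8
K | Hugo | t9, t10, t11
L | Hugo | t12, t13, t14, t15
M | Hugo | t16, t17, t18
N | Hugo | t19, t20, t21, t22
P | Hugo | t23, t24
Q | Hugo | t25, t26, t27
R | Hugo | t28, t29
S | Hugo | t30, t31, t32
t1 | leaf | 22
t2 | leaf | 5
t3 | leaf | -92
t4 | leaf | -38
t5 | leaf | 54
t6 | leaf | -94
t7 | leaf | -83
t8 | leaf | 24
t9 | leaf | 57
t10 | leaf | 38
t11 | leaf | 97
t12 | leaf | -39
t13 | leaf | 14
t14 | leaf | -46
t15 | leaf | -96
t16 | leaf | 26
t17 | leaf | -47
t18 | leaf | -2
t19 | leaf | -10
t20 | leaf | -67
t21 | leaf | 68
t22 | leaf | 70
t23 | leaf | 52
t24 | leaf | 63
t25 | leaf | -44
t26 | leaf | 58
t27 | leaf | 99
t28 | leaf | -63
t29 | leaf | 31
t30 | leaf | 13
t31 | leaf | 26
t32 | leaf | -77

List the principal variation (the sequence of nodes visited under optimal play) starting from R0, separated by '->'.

R0 -> B -> F -> R -> t28

G (Hugo): min(22, 5, -92) = -92
H (Hugo): min(-38, 54, -94) = -94
J (Hugo): min(-83, 24) = -83
C (Mika): max(-92, -94, -83) = -83
K (Hugo): min(57, 38, 97) = 38
L (Hugo): min(-39, 14, -46, -96) = -96
M (Hugo): min(26, -47, -2) = -47
D (Mika): max(38, -96, -47) = 38
A (Hugo): min(-83, 38) = -83
N (Hugo): min(-10, -67, 68, 70) = -67
P (Hugo): min(52, 63) = 52
Q (Hugo): min(-44, 58, 99) = -44
E (Mika): max(-67, 52, -44) = 52
R (Hugo): min(-63, 31) = -63
S (Hugo): min(13, 26, -77) = -77
F (Mika): max(-63, -77) = -63
B (Hugo): min(52, -63) = -63
R0 (Mika): max(-83, -63) = -63
At R0, Mika picks B (highest: -63).
At B, Hugo picks F (lowest: -63).
At F, Mika picks R (highest: -63).
At R, Hugo picks t28 (lowest: -63).
Terminal value -63.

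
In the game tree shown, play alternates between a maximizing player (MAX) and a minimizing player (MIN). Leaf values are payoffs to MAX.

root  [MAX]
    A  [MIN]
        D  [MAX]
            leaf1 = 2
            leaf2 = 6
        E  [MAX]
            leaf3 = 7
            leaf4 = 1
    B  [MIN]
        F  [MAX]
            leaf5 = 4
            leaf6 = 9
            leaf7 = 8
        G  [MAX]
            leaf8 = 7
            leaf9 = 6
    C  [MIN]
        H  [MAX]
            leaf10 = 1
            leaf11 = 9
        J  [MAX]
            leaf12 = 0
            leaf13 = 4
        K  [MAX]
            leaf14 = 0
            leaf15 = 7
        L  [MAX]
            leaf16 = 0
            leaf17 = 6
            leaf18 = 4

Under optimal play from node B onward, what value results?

7

F (MAX): max(4, 9, 8) = 9
G (MAX): max(7, 6) = 7
B (MIN): min(9, 7) = 7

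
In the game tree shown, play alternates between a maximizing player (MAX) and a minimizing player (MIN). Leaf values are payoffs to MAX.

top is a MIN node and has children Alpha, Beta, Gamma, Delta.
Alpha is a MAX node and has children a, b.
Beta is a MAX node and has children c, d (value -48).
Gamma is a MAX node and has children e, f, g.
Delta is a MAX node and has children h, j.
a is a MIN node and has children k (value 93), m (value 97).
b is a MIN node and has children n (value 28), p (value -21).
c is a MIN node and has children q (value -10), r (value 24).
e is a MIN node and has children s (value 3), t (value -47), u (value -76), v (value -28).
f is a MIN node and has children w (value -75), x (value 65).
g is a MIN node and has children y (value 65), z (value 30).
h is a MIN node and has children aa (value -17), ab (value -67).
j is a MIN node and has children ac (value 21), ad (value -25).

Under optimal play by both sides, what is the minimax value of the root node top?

a (MIN): min(93, 97) = 93
b (MIN): min(28, -21) = -21
Alpha (MAX): max(93, -21) = 93
c (MIN): min(-10, 24) = -10
Beta (MAX): max(-10, -48) = -10
e (MIN): min(3, -47, -76, -28) = -76
f (MIN): min(-75, 65) = -75
g (MIN): min(65, 30) = 30
Gamma (MAX): max(-76, -75, 30) = 30
h (MIN): min(-17, -67) = -67
j (MIN): min(21, -25) = -25
Delta (MAX): max(-67, -25) = -25
top (MIN): min(93, -10, 30, -25) = -25

-25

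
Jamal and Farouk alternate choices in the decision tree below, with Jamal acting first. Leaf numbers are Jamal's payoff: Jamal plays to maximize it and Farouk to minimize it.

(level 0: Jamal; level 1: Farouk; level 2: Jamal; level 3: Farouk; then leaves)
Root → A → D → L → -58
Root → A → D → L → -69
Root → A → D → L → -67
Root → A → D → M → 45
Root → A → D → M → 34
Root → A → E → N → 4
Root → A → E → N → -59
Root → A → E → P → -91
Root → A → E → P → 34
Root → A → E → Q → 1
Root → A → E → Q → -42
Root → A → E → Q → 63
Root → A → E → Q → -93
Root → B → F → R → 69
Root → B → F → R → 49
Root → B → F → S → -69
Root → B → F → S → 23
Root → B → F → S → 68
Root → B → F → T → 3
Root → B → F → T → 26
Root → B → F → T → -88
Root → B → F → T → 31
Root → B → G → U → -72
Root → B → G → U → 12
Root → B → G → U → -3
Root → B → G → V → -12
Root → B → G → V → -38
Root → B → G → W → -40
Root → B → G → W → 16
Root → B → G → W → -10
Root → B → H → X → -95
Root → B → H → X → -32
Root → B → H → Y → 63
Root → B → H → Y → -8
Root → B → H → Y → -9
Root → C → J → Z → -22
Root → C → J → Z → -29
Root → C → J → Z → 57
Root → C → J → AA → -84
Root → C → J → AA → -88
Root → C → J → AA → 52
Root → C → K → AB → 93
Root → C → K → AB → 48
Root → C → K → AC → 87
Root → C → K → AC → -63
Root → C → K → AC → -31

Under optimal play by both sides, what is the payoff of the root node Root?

L (Farouk): min(-58, -69, -67) = -69
M (Farouk): min(45, 34) = 34
D (Jamal): max(-69, 34) = 34
N (Farouk): min(4, -59) = -59
P (Farouk): min(-91, 34) = -91
Q (Farouk): min(1, -42, 63, -93) = -93
E (Jamal): max(-59, -91, -93) = -59
A (Farouk): min(34, -59) = -59
R (Farouk): min(69, 49) = 49
S (Farouk): min(-69, 23, 68) = -69
T (Farouk): min(3, 26, -88, 31) = -88
F (Jamal): max(49, -69, -88) = 49
U (Farouk): min(-72, 12, -3) = -72
V (Farouk): min(-12, -38) = -38
W (Farouk): min(-40, 16, -10) = -40
G (Jamal): max(-72, -38, -40) = -38
X (Farouk): min(-95, -32) = -95
Y (Farouk): min(63, -8, -9) = -9
H (Jamal): max(-95, -9) = -9
B (Farouk): min(49, -38, -9) = -38
Z (Farouk): min(-22, -29, 57) = -29
AA (Farouk): min(-84, -88, 52) = -88
J (Jamal): max(-29, -88) = -29
AB (Farouk): min(93, 48) = 48
AC (Farouk): min(87, -63, -31) = -63
K (Jamal): max(48, -63) = 48
C (Farouk): min(-29, 48) = -29
Root (Jamal): max(-59, -38, -29) = -29

-29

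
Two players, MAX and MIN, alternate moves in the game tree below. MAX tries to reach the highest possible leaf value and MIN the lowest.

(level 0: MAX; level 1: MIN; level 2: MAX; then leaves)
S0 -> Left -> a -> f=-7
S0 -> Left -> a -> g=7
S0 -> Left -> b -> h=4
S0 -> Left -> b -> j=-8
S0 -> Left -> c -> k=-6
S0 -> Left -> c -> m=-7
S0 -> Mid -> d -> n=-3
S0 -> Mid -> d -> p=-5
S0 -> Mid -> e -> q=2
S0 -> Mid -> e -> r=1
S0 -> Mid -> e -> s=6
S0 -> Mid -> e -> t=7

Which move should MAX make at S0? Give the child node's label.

a (MAX): max(-7, 7) = 7
b (MAX): max(4, -8) = 4
c (MAX): max(-6, -7) = -6
Left (MIN): min(7, 4, -6) = -6
d (MAX): max(-3, -5) = -3
e (MAX): max(2, 1, 6, 7) = 7
Mid (MIN): min(-3, 7) = -3
S0 (MAX): max(-6, -3) = -3
MAX at S0 wants the highest of {Left=-6, Mid=-3}, so chooses Mid.

Mid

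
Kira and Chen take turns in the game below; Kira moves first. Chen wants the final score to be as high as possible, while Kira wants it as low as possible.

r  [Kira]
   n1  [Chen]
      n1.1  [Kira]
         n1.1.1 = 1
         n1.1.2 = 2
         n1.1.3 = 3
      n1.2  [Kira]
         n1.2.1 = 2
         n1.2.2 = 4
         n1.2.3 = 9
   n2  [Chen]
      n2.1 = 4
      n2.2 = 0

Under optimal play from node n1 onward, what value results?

2

n1.1 (Kira): min(1, 2, 3) = 1
n1.2 (Kira): min(2, 4, 9) = 2
n1 (Chen): max(1, 2) = 2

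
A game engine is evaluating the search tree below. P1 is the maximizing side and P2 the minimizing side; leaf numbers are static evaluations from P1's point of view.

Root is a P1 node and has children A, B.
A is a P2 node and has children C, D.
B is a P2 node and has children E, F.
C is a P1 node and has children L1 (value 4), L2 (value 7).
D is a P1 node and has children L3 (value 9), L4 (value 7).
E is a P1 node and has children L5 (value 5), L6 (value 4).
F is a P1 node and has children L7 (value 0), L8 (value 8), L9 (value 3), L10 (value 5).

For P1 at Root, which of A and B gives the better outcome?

C (P1): max(4, 7) = 7
D (P1): max(9, 7) = 9
A (P2): min(7, 9) = 7
E (P1): max(5, 4) = 5
F (P1): max(0, 8, 3, 5) = 8
B (P2): min(5, 8) = 5
P1 prefers the higher value; A=7, B=5. A is better since 7 > 5.

A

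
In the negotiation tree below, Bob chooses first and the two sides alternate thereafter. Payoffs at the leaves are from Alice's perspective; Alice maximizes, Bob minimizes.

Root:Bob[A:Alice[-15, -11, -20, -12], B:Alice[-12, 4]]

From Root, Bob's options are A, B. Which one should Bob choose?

A (Alice): max(-15, -11, -20, -12) = -11
B (Alice): max(-12, 4) = 4
Root (Bob): min(-11, 4) = -11
Bob at Root wants the lowest of {A=-11, B=4}, so chooses A.

A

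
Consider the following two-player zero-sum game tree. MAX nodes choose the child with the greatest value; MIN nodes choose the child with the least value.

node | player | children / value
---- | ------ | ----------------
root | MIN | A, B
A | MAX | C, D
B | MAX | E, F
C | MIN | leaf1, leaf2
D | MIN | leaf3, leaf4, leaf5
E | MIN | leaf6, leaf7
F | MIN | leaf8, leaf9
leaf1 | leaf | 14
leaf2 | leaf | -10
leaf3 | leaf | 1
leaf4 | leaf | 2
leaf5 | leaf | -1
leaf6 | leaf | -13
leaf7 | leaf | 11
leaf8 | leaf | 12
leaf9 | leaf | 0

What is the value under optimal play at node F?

F (MIN): min(12, 0) = 0

0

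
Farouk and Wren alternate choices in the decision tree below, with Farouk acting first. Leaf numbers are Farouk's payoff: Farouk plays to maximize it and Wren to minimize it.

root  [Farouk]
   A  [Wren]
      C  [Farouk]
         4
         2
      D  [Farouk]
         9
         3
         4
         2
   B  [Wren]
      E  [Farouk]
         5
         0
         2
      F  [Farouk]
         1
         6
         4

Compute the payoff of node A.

C (Farouk): max(4, 2) = 4
D (Farouk): max(9, 3, 4, 2) = 9
A (Wren): min(4, 9) = 4

4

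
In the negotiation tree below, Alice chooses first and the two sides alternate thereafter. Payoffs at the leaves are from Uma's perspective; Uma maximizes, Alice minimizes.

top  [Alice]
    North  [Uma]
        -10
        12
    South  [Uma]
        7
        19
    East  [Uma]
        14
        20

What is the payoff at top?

North (Uma): max(-10, 12) = 12
South (Uma): max(7, 19) = 19
East (Uma): max(14, 20) = 20
top (Alice): min(12, 19, 20) = 12

12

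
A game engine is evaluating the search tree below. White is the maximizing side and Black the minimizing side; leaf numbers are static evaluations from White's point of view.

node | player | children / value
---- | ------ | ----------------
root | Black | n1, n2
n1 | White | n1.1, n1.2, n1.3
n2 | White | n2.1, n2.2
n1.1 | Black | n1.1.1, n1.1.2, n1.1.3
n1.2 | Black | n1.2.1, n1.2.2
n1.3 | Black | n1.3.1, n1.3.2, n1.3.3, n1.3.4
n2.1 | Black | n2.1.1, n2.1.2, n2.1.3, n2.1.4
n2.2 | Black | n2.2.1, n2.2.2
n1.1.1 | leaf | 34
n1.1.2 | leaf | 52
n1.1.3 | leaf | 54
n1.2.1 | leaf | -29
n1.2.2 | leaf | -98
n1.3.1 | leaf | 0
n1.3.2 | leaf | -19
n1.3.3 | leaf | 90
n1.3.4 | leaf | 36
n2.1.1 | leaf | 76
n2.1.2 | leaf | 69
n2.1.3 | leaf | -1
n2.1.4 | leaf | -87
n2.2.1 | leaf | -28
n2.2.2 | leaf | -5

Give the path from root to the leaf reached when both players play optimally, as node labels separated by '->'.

root -> n2 -> n2.2 -> n2.2.1

n1.1 (Black): min(34, 52, 54) = 34
n1.2 (Black): min(-29, -98) = -98
n1.3 (Black): min(0, -19, 90, 36) = -19
n1 (White): max(34, -98, -19) = 34
n2.1 (Black): min(76, 69, -1, -87) = -87
n2.2 (Black): min(-28, -5) = -28
n2 (White): max(-87, -28) = -28
root (Black): min(34, -28) = -28
At root, Black picks n2 (lowest: -28).
At n2, White picks n2.2 (highest: -28).
At n2.2, Black picks n2.2.1 (lowest: -28).
Terminal value -28.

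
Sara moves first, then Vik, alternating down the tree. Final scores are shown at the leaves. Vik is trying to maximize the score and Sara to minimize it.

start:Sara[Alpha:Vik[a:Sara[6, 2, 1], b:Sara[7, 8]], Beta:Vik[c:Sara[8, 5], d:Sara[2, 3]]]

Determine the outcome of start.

5

a (Sara): min(6, 2, 1) = 1
b (Sara): min(7, 8) = 7
Alpha (Vik): max(1, 7) = 7
c (Sara): min(8, 5) = 5
d (Sara): min(2, 3) = 2
Beta (Vik): max(5, 2) = 5
start (Sara): min(7, 5) = 5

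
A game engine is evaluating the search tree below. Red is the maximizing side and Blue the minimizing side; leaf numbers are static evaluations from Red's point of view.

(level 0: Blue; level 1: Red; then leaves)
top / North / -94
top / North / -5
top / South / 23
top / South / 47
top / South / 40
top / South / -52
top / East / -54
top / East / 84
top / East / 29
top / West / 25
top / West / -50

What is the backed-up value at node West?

West (Red): max(25, -50) = 25

25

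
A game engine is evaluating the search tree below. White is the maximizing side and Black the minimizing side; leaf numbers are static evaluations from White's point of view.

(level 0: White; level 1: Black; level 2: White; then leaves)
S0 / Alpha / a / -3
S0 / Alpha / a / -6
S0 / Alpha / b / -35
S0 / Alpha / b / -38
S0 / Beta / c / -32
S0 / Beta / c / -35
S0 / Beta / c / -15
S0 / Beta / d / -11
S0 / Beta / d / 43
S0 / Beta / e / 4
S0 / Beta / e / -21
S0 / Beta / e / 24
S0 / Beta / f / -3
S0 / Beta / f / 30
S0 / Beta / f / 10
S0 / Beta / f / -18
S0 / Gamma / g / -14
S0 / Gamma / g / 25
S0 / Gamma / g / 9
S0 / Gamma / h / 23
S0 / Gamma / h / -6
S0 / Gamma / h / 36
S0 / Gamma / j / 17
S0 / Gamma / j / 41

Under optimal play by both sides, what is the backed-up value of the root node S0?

a (White): max(-3, -6) = -3
b (White): max(-35, -38) = -35
Alpha (Black): min(-3, -35) = -35
c (White): max(-32, -35, -15) = -15
d (White): max(-11, 43) = 43
e (White): max(4, -21, 24) = 24
f (White): max(-3, 30, 10, -18) = 30
Beta (Black): min(-15, 43, 24, 30) = -15
g (White): max(-14, 25, 9) = 25
h (White): max(23, -6, 36) = 36
j (White): max(17, 41) = 41
Gamma (Black): min(25, 36, 41) = 25
S0 (White): max(-35, -15, 25) = 25

25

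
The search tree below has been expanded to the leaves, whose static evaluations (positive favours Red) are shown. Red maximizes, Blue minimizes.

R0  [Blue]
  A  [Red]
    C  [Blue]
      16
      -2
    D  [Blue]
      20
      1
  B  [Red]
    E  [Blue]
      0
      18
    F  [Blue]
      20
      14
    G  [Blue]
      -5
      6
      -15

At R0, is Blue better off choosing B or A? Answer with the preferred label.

E (Blue): min(0, 18) = 0
F (Blue): min(20, 14) = 14
G (Blue): min(-5, 6, -15) = -15
B (Red): max(0, 14, -15) = 14
C (Blue): min(16, -2) = -2
D (Blue): min(20, 1) = 1
A (Red): max(-2, 1) = 1
Blue prefers the lower value; B=14, A=1. A is better since 1 < 14.

A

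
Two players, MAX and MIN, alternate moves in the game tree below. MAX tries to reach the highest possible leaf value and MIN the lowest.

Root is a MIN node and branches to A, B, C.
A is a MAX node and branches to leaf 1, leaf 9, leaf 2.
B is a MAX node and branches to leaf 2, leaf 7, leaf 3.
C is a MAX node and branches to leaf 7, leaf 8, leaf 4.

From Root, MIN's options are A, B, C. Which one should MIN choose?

B

A (MAX): max(1, 9, 2) = 9
B (MAX): max(2, 7, 3) = 7
C (MAX): max(7, 8, 4) = 8
Root (MIN): min(9, 7, 8) = 7
MIN at Root wants the lowest of {A=9, B=7, C=8}, so chooses B.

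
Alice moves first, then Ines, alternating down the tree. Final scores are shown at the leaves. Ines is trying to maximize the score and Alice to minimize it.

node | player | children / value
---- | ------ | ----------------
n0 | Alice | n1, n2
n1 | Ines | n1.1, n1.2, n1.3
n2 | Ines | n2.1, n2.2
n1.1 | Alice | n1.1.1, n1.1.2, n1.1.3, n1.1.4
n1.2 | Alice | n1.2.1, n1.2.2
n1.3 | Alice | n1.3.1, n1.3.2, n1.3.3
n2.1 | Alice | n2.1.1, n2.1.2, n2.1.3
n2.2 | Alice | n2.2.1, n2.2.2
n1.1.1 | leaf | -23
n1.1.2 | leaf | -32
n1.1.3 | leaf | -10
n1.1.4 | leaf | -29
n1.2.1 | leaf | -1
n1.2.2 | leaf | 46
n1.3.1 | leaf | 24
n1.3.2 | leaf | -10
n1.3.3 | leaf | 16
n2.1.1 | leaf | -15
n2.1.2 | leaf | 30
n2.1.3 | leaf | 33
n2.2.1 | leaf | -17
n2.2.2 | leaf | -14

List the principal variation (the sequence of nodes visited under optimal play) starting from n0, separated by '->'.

n0 -> n2 -> n2.1 -> n2.1.1

n1.1 (Alice): min(-23, -32, -10, -29) = -32
n1.2 (Alice): min(-1, 46) = -1
n1.3 (Alice): min(24, -10, 16) = -10
n1 (Ines): max(-32, -1, -10) = -1
n2.1 (Alice): min(-15, 30, 33) = -15
n2.2 (Alice): min(-17, -14) = -17
n2 (Ines): max(-15, -17) = -15
n0 (Alice): min(-1, -15) = -15
At n0, Alice picks n2 (lowest: -15).
At n2, Ines picks n2.1 (highest: -15).
At n2.1, Alice picks n2.1.1 (lowest: -15).
Terminal value -15.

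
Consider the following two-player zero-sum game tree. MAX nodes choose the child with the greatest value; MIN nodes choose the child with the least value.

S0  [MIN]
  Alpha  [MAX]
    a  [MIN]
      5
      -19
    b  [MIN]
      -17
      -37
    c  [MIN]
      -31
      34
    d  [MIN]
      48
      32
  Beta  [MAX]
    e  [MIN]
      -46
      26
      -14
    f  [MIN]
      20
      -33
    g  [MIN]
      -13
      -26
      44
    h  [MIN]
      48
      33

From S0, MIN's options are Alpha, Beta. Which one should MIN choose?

a (MIN): min(5, -19) = -19
b (MIN): min(-17, -37) = -37
c (MIN): min(-31, 34) = -31
d (MIN): min(48, 32) = 32
Alpha (MAX): max(-19, -37, -31, 32) = 32
e (MIN): min(-46, 26, -14) = -46
f (MIN): min(20, -33) = -33
g (MIN): min(-13, -26, 44) = -26
h (MIN): min(48, 33) = 33
Beta (MAX): max(-46, -33, -26, 33) = 33
S0 (MIN): min(32, 33) = 32
MIN at S0 wants the lowest of {Alpha=32, Beta=33}, so chooses Alpha.

Alpha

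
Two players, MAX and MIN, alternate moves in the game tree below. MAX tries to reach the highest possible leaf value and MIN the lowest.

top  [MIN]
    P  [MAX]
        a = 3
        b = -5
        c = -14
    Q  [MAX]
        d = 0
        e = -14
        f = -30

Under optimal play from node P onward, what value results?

3

P (MAX): max(3, -5, -14) = 3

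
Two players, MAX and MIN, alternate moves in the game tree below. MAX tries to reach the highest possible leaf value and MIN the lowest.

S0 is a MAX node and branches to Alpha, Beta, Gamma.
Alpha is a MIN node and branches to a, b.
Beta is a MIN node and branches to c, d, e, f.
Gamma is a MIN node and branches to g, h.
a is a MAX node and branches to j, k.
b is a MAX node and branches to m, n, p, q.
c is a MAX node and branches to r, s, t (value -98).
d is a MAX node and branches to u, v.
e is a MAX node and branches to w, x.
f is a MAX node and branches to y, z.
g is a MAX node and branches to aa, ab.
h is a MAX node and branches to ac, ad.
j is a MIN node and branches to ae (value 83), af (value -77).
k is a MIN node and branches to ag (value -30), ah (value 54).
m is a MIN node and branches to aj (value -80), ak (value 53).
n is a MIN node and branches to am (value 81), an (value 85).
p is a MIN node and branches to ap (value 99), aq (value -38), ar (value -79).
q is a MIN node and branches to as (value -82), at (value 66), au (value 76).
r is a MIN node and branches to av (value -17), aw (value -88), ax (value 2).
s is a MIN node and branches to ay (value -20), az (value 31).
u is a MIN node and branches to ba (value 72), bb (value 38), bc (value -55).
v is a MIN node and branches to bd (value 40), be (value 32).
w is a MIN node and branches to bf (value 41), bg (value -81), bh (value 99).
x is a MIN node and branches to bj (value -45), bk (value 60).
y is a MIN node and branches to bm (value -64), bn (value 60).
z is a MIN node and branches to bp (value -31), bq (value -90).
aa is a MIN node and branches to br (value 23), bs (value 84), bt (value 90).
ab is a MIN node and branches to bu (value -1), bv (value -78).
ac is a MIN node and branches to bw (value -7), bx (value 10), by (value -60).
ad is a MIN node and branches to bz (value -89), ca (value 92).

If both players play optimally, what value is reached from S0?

-30

j (MIN): min(83, -77) = -77
k (MIN): min(-30, 54) = -30
a (MAX): max(-77, -30) = -30
m (MIN): min(-80, 53) = -80
n (MIN): min(81, 85) = 81
p (MIN): min(99, -38, -79) = -79
q (MIN): min(-82, 66, 76) = -82
b (MAX): max(-80, 81, -79, -82) = 81
Alpha (MIN): min(-30, 81) = -30
r (MIN): min(-17, -88, 2) = -88
s (MIN): min(-20, 31) = -20
c (MAX): max(-88, -20, -98) = -20
u (MIN): min(72, 38, -55) = -55
v (MIN): min(40, 32) = 32
d (MAX): max(-55, 32) = 32
w (MIN): min(41, -81, 99) = -81
x (MIN): min(-45, 60) = -45
e (MAX): max(-81, -45) = -45
y (MIN): min(-64, 60) = -64
z (MIN): min(-31, -90) = -90
f (MAX): max(-64, -90) = -64
Beta (MIN): min(-20, 32, -45, -64) = -64
aa (MIN): min(23, 84, 90) = 23
ab (MIN): min(-1, -78) = -78
g (MAX): max(23, -78) = 23
ac (MIN): min(-7, 10, -60) = -60
ad (MIN): min(-89, 92) = -89
h (MAX): max(-60, -89) = -60
Gamma (MIN): min(23, -60) = -60
S0 (MAX): max(-30, -64, -60) = -30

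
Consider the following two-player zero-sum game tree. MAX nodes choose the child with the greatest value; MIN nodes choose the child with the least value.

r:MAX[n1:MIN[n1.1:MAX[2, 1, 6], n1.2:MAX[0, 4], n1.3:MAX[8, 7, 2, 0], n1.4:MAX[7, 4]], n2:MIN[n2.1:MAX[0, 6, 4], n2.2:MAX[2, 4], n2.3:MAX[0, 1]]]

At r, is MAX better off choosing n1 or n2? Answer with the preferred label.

n1.1 (MAX): max(2, 1, 6) = 6
n1.2 (MAX): max(0, 4) = 4
n1.3 (MAX): max(8, 7, 2, 0) = 8
n1.4 (MAX): max(7, 4) = 7
n1 (MIN): min(6, 4, 8, 7) = 4
n2.1 (MAX): max(0, 6, 4) = 6
n2.2 (MAX): max(2, 4) = 4
n2.3 (MAX): max(0, 1) = 1
n2 (MIN): min(6, 4, 1) = 1
MAX prefers the higher value; n1=4, n2=1. n1 is better since 4 > 1.

n1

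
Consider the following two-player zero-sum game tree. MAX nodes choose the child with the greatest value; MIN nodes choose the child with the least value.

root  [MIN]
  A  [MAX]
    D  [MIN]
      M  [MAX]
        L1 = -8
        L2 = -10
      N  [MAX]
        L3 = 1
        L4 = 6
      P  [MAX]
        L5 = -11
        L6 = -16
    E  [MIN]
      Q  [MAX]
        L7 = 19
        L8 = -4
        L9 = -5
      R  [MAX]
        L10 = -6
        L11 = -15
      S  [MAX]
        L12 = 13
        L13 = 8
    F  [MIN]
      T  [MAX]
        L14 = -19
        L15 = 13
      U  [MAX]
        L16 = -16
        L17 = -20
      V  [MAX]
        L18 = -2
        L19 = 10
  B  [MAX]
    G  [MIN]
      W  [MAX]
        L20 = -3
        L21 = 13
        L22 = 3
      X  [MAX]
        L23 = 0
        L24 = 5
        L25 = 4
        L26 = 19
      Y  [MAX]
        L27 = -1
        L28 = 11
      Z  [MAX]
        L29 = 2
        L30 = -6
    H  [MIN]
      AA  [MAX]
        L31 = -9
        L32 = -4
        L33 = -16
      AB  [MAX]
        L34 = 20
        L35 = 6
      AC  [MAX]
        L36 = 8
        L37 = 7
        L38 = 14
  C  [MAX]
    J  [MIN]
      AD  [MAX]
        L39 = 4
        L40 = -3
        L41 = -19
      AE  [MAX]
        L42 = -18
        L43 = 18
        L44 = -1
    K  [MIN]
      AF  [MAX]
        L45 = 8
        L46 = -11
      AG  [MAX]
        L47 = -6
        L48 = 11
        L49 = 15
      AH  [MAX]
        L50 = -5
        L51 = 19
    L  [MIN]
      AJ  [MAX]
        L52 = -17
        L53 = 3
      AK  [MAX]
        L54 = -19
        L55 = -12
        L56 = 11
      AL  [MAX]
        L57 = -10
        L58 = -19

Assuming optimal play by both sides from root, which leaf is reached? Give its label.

L10

M (MAX): max(-8, -10) = -8
N (MAX): max(1, 6) = 6
P (MAX): max(-11, -16) = -11
D (MIN): min(-8, 6, -11) = -11
Q (MAX): max(19, -4, -5) = 19
R (MAX): max(-6, -15) = -6
S (MAX): max(13, 8) = 13
E (MIN): min(19, -6, 13) = -6
T (MAX): max(-19, 13) = 13
U (MAX): max(-16, -20) = -16
V (MAX): max(-2, 10) = 10
F (MIN): min(13, -16, 10) = -16
A (MAX): max(-11, -6, -16) = -6
W (MAX): max(-3, 13, 3) = 13
X (MAX): max(0, 5, 4, 19) = 19
Y (MAX): max(-1, 11) = 11
Z (MAX): max(2, -6) = 2
G (MIN): min(13, 19, 11, 2) = 2
AA (MAX): max(-9, -4, -16) = -4
AB (MAX): max(20, 6) = 20
AC (MAX): max(8, 7, 14) = 14
H (MIN): min(-4, 20, 14) = -4
B (MAX): max(2, -4) = 2
AD (MAX): max(4, -3, -19) = 4
AE (MAX): max(-18, 18, -1) = 18
J (MIN): min(4, 18) = 4
AF (MAX): max(8, -11) = 8
AG (MAX): max(-6, 11, 15) = 15
AH (MAX): max(-5, 19) = 19
K (MIN): min(8, 15, 19) = 8
AJ (MAX): max(-17, 3) = 3
AK (MAX): max(-19, -12, 11) = 11
AL (MAX): max(-10, -19) = -10
L (MIN): min(3, 11, -10) = -10
C (MAX): max(4, 8, -10) = 8
root (MIN): min(-6, 2, 8) = -6
At root, MIN picks A (lowest: -6).
At A, MAX picks E (highest: -6).
At E, MIN picks R (lowest: -6).
At R, MAX picks L10 (highest: -6).
Terminal value -6.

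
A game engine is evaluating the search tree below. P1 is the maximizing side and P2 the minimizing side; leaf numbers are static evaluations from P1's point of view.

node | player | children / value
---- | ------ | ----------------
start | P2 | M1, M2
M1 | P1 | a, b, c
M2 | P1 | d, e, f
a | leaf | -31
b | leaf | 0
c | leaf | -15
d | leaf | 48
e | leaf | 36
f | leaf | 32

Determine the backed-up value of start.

0

M1 (P1): max(-31, 0, -15) = 0
M2 (P1): max(48, 36, 32) = 48
start (P2): min(0, 48) = 0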